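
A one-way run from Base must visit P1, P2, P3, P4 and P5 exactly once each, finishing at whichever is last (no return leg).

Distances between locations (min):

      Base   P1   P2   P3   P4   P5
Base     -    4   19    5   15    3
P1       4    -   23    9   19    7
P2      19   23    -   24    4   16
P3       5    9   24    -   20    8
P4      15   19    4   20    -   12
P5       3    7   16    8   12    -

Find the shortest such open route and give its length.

Shortest open route: 37 min.

There are 5! = 120 possible orderings.
Base - P1 - P2 - P3 - P4 - P5: 4+23+24+20+12 = 83
Base - P1 - P2 - P3 - P5 - P4: 4+23+24+8+12 = 71
Base - P1 - P2 - P4 - P3 - P5: 4+23+4+20+8 = 59
Base - P1 - P2 - P4 - P5 - P3: 4+23+4+12+8 = 51
Base - P1 - P2 - P5 - P3 - P4: 4+23+16+8+20 = 71
Base - P1 - P2 - P5 - P4 - P3: 4+23+16+12+20 = 75
Base - P1 - P3 - P2 - P4 - P5: 4+9+24+4+12 = 53
Base - P1 - P3 - P2 - P5 - P4: 4+9+24+16+12 = 65
Base - P1 - P3 - P4 - P2 - P5: 4+9+20+4+16 = 53
Base - P1 - P3 - P4 - P5 - P2: 4+9+20+12+16 = 61
Base - P1 - P3 - P5 - P2 - P4: 4+9+8+16+4 = 41
Base - P1 - P3 - P5 - P4 - P2: 4+9+8+12+4 = 37
Base - P1 - P4 - P2 - P3 - P5: 4+19+4+24+8 = 59
Base - P1 - P4 - P2 - P5 - P3: 4+19+4+16+8 = 51
… (106 more)
The minimum is 37.
One shortest path: Base → P1 → P3 → P5 → P4 → P2.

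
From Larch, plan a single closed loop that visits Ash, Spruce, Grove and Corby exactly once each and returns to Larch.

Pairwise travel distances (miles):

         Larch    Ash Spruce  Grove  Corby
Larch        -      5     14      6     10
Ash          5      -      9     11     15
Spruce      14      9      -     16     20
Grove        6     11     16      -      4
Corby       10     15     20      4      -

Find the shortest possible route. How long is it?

44 miles — the shortest possible round trip.

There are 12 distinct closed tours to check (reversals are equivalent).
Larch → Ash → Spruce → Grove → Corby → Larch: 5+9+16+4+10 = 44
Larch → Ash → Spruce → Corby → Grove → Larch: 5+9+20+4+6 = 44
Larch → Ash → Grove → Spruce → Corby → Larch: 5+11+16+20+10 = 62
Larch → Ash → Grove → Corby → Spruce → Larch: 5+11+4+20+14 = 54
Larch → Ash → Corby → Spruce → Grove → Larch: 5+15+20+16+6 = 62
Larch → Ash → Corby → Grove → Spruce → Larch: 5+15+4+16+14 = 54
Larch → Spruce → Ash → Grove → Corby → Larch: 14+9+11+4+10 = 48
Larch → Spruce → Ash → Corby → Grove → Larch: 14+9+15+4+6 = 48
Larch → Spruce → Grove → Ash → Corby → Larch: 14+16+11+15+10 = 66
Larch → Spruce → Corby → Ash → Grove → Larch: 14+20+15+11+6 = 66
Larch → Grove → Ash → Spruce → Corby → Larch: 6+11+9+20+10 = 56
Larch → Grove → Spruce → Ash → Corby → Larch: 6+16+9+15+10 = 56
The minimum is 44.
One optimal route: Larch → Ash → Spruce → Grove → Corby → Larch (or its reverse).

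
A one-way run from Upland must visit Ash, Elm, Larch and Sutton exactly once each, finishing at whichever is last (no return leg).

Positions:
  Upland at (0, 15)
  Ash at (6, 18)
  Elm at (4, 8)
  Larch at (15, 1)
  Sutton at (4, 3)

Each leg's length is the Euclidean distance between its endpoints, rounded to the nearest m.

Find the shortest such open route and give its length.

Shortest open route: 33 m.

There are 4! = 24 possible orderings.
Upland → Ash → Elm → Larch → Sutton: 7+10+13+11 = 41
Upland → Ash → Elm → Sutton → Larch: 7+10+5+11 = 33
Upland → Ash → Larch → Elm → Sutton: 7+19+13+5 = 44
Upland → Ash → Larch → Sutton → Elm: 7+19+11+5 = 42
Upland → Ash → Sutton → Elm → Larch: 7+15+5+13 = 40
Upland → Ash → Sutton → Larch → Elm: 7+15+11+13 = 46
Upland → Elm → Ash → Larch → Sutton: 8+10+19+11 = 48
Upland → Elm → Ash → Sutton → Larch: 8+10+15+11 = 44
Upland → Elm → Larch → Ash → Sutton: 8+13+19+15 = 55
Upland → Elm → Larch → Sutton → Ash: 8+13+11+15 = 47
Upland → Elm → Sutton → Ash → Larch: 8+5+15+19 = 47
Upland → Elm → Sutton → Larch → Ash: 8+5+11+19 = 43
Upland → Larch → Ash → Elm → Sutton: 21+19+10+5 = 55
Upland → Larch → Ash → Sutton → Elm: 21+19+15+5 = 60
… (10 more)
The minimum is 33.
One shortest path: Upland → Ash → Elm → Sutton → Larch.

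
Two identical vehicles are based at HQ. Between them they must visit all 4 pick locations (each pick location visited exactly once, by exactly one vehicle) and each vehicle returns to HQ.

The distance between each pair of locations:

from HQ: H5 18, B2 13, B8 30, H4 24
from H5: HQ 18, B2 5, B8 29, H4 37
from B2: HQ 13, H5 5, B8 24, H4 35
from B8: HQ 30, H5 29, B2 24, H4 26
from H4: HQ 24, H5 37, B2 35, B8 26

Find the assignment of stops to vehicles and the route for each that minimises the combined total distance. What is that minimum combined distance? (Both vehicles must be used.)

116 — the smallest possible combined total.

There are 2^3 − 1 = 7 ways to divide the 4 stops into two non-empty groups. For each, the best each vehicle can do is its own shortest tour through its group:
  {H5} + {B2, B8, H4}: 36 + 87 = 123
  {B2} + {H5, B8, H4}: 26 + 97 = 123
  {H5, B2} + {B8, H4}: 36 + 80 = 116
  {B8} + {H5, B2, H4}: 60 + 79 = 139
  {H5, B8} + {B2, H4}: 77 + 72 = 149
  {B2, B8} + {H5, H4}: 67 + 79 = 146
  … (7 splits in total)
Best: vehicle 1 HQ → H5 → B2 → HQ = 36; vehicle 2 HQ → B8 → H4 → HQ = 80; combined 116.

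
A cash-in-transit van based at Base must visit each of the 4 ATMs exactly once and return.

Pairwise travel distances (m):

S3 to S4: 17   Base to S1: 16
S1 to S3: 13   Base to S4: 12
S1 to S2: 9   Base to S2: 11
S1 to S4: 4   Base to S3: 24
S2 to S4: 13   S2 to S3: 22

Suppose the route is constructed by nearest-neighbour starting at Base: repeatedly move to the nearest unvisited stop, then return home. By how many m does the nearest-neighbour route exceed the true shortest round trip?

From Base: S2=11, S4=12, S1=16, S3=24 → choose S2 (11).
From S2: S1=9, S4=13, S3=22 → choose S1 (9).
From S1: S4=4, S3=13 → choose S4 (4).
From S4: S3=17 → choose S3 (17).
NN route Base → S2 → S1 → S4 → S3 → Base costs 65.
Optimal: Base → S2 → S1 → S3 → S4 → Base costs 62 (by enumerating all 12 distinct tours).
Excess = 65 − 62 = 3.

Excess over optimum: 3 m.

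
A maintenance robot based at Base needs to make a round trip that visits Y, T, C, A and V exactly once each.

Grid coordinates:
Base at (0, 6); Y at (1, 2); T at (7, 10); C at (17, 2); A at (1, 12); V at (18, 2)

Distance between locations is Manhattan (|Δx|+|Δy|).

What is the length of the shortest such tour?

56 — the shortest possible round trip.

There are 60 distinct closed tours to check (reversals are equivalent).
Base-Y-T-C-A-V-Base: 5+14+18+26+27+22 = 112
Base-Y-T-C-V-A-Base: 5+14+18+1+27+7 = 72
Base-Y-T-A-C-V-Base: 5+14+8+26+1+22 = 76
Base-Y-T-A-V-C-Base: 5+14+8+27+1+21 = 76
Base-Y-T-V-C-A-Base: 5+14+19+1+26+7 = 72
Base-Y-T-V-A-C-Base: 5+14+19+27+26+21 = 112
Base-Y-C-T-A-V-Base: 5+16+18+8+27+22 = 96
Base-Y-C-T-V-A-Base: 5+16+18+19+27+7 = 92
Base-Y-C-A-T-V-Base: 5+16+26+8+19+22 = 96
Base-Y-C-A-V-T-Base: 5+16+26+27+19+11 = 104
Base-Y-C-V-T-A-Base: 5+16+1+19+8+7 = 56
Base-Y-C-V-A-T-Base: 5+16+1+27+8+11 = 68
Base-Y-A-T-C-V-Base: 5+10+8+18+1+22 = 64
Base-Y-A-T-V-C-Base: 5+10+8+19+1+21 = 64
… (46 more)
The minimum is 56.
One optimal route: Base → Y → C → V → T → A → Base (or its reverse).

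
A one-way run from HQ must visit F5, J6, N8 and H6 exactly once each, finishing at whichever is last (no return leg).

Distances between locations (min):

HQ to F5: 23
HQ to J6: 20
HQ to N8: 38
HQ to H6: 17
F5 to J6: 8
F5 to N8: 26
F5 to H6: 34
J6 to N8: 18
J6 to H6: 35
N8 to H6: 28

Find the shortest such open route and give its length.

There are 4! = 24 possible orderings.
HQ - F5 - J6 - N8 - H6: 23+8+18+28 = 77
HQ - F5 - J6 - H6 - N8: 23+8+35+28 = 94
HQ - F5 - N8 - J6 - H6: 23+26+18+35 = 102
HQ - F5 - N8 - H6 - J6: 23+26+28+35 = 112
HQ - F5 - H6 - J6 - N8: 23+34+35+18 = 110
HQ - F5 - H6 - N8 - J6: 23+34+28+18 = 103
HQ - J6 - F5 - N8 - H6: 20+8+26+28 = 82
HQ - J6 - F5 - H6 - N8: 20+8+34+28 = 90
HQ - J6 - N8 - F5 - H6: 20+18+26+34 = 98
HQ - J6 - N8 - H6 - F5: 20+18+28+34 = 100
HQ - J6 - H6 - F5 - N8: 20+35+34+26 = 115
HQ - J6 - H6 - N8 - F5: 20+35+28+26 = 109
HQ - N8 - F5 - J6 - H6: 38+26+8+35 = 107
HQ - N8 - F5 - H6 - J6: 38+26+34+35 = 133
… (10 more)
HQ - H6 - N8 - J6 - F5: 17+28+18+8 = 71  ← best
The minimum is 71.
One shortest path: HQ → H6 → N8 → J6 → F5.

71 min — the minimum one-way total.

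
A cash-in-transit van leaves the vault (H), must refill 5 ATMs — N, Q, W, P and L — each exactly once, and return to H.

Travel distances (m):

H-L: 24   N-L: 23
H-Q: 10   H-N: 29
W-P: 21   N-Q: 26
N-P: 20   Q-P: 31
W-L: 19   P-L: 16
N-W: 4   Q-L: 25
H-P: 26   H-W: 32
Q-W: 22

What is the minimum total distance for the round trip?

There are 60 distinct closed tours to check (reversals are equivalent).
H - N - Q - W - P - L - H: 29+26+22+21+16+24 = 138
H - N - Q - W - L - P - H: 29+26+22+19+16+26 = 138
H - N - Q - P - W - L - H: 29+26+31+21+19+24 = 150
H - N - Q - P - L - W - H: 29+26+31+16+19+32 = 153
H - N - Q - L - W - P - H: 29+26+25+19+21+26 = 146
H - N - Q - L - P - W - H: 29+26+25+16+21+32 = 149
H - N - W - Q - P - L - H: 29+4+22+31+16+24 = 126
H - N - W - Q - L - P - H: 29+4+22+25+16+26 = 122
H - N - W - P - Q - L - H: 29+4+21+31+25+24 = 134
H - N - W - P - L - Q - H: 29+4+21+16+25+10 = 105
H - N - W - L - Q - P - H: 29+4+19+25+31+26 = 134
H - N - W - L - P - Q - H: 29+4+19+16+31+10 = 109
H - N - P - Q - W - L - H: 29+20+31+22+19+24 = 145
H - N - P - Q - L - W - H: 29+20+31+25+19+32 = 156
… (46 more)
H - Q - W - N - P - L - H: 10+22+4+20+16+24 = 96  ← best
The minimum is 96.
One optimal route: H → Q → W → N → P → L → H (or its reverse).

Shortest round trip = 96 m.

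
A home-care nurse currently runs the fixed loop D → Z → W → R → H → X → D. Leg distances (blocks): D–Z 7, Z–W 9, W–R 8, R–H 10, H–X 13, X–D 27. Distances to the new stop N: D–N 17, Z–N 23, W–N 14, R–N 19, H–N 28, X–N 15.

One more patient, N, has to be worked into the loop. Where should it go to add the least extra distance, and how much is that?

+5 blocks — insert N between X and D.

Insertion cost between consecutive stops i–j is d(i,N) + d(N,j) − d(i,j):
  between D and Z: 17 + 23 − 7 = 33
  between Z and W: 23 + 14 − 9 = 28
  between W and R: 14 + 19 − 8 = 25
  between R and H: 19 + 28 − 10 = 37
  between H and X: 28 + 15 − 13 = 30
  between X and D: 15 + 17 − 27 = 5
Cheapest insertion is between X and D, adding 5.
New total = 74 + 5 = 79.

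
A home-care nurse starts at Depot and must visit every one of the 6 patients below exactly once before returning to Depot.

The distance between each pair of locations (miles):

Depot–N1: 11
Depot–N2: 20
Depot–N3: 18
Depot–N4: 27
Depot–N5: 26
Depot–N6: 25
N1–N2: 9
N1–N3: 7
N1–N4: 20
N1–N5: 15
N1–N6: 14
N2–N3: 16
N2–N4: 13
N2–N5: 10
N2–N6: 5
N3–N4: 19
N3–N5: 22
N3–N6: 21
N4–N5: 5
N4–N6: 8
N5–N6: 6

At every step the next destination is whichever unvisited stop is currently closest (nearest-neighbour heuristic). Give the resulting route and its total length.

Total distance 77 miles via the nearest-neighbour route Depot → N1 → N3 → N2 → N6 → N5 → N4 → Depot.

At Depot the remaining stops are N1 11, N3 18, N2 20, N6 25, N5 26, N4 27; go to N1.
At N1 the remaining stops are N3 7, N2 9, N6 14, N5 15, N4 20; go to N3.
At N3 the remaining stops are N2 16, N4 19, N6 21, N5 22; go to N2.
At N2 the remaining stops are N6 5, N5 10, N4 13; go to N6.
At N6 the remaining stops are N5 6, N4 8; go to N5.
At N5 the remaining stops are N4 5; go to N4.
Return N4→Depot: 27.
Total = 11 + 7 + 16 + 5 + 6 + 5 + 27 = 77.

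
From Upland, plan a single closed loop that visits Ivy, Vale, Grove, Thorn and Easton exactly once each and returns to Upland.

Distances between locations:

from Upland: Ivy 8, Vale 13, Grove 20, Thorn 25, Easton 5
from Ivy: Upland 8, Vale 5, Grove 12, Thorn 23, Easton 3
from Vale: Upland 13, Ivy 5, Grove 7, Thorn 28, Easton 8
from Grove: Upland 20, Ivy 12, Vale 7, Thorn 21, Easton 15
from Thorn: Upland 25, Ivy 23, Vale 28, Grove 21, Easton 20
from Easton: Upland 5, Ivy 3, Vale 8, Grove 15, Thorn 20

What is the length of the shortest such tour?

66 — the shortest possible round trip.

With 5 stops there are 5!/2 = 60 distinct round trips (a route and its reverse cost the same).
Upland-Ivy-Vale-Grove-Thorn-Easton-Upland: 8+5+7+21+20+5 = 66
Upland-Ivy-Vale-Grove-Easton-Thorn-Upland: 8+5+7+15+20+25 = 80
Upland-Ivy-Vale-Thorn-Grove-Easton-Upland: 8+5+28+21+15+5 = 82
Upland-Ivy-Vale-Thorn-Easton-Grove-Upland: 8+5+28+20+15+20 = 96
Upland-Ivy-Vale-Easton-Grove-Thorn-Upland: 8+5+8+15+21+25 = 82
Upland-Ivy-Vale-Easton-Thorn-Grove-Upland: 8+5+8+20+21+20 = 82
Upland-Ivy-Grove-Vale-Thorn-Easton-Upland: 8+12+7+28+20+5 = 80
Upland-Ivy-Grove-Vale-Easton-Thorn-Upland: 8+12+7+8+20+25 = 80
Upland-Ivy-Grove-Thorn-Vale-Easton-Upland: 8+12+21+28+8+5 = 82
Upland-Ivy-Grove-Thorn-Easton-Vale-Upland: 8+12+21+20+8+13 = 82
Upland-Ivy-Grove-Easton-Vale-Thorn-Upland: 8+12+15+8+28+25 = 96
Upland-Ivy-Grove-Easton-Thorn-Vale-Upland: 8+12+15+20+28+13 = 96
Upland-Ivy-Thorn-Vale-Grove-Easton-Upland: 8+23+28+7+15+5 = 86
Upland-Ivy-Thorn-Vale-Easton-Grove-Upland: 8+23+28+8+15+20 = 102
… (46 more)
The minimum is 66.
One optimal route: Upland → Ivy → Vale → Grove → Thorn → Easton → Upland (or its reverse).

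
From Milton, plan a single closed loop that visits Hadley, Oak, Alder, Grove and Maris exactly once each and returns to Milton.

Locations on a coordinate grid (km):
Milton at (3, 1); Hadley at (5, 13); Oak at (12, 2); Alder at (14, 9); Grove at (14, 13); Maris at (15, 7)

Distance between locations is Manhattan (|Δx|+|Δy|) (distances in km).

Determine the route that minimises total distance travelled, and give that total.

Shortest round trip = 48 km.

There are 60 distinct closed tours to check (reversals are equivalent).
Milton → Hadley → Oak → Alder → Grove → Maris → Milton: 14+18+9+4+7+18 = 70
Milton → Hadley → Oak → Alder → Maris → Grove → Milton: 14+18+9+3+7+23 = 74
Milton → Hadley → Oak → Grove → Alder → Maris → Milton: 14+18+13+4+3+18 = 70
Milton → Hadley → Oak → Grove → Maris → Alder → Milton: 14+18+13+7+3+19 = 74
Milton → Hadley → Oak → Maris → Alder → Grove → Milton: 14+18+8+3+4+23 = 70
Milton → Hadley → Oak → Maris → Grove → Alder → Milton: 14+18+8+7+4+19 = 70
Milton → Hadley → Alder → Oak → Grove → Maris → Milton: 14+13+9+13+7+18 = 74
Milton → Hadley → Alder → Oak → Maris → Grove → Milton: 14+13+9+8+7+23 = 74
Milton → Hadley → Alder → Grove → Oak → Maris → Milton: 14+13+4+13+8+18 = 70
Milton → Hadley → Alder → Grove → Maris → Oak → Milton: 14+13+4+7+8+10 = 56
Milton → Hadley → Alder → Maris → Oak → Grove → Milton: 14+13+3+8+13+23 = 74
Milton → Hadley → Alder → Maris → Grove → Oak → Milton: 14+13+3+7+13+10 = 60
Milton → Hadley → Grove → Oak → Alder → Maris → Milton: 14+9+13+9+3+18 = 66
Milton → Hadley → Grove → Oak → Maris → Alder → Milton: 14+9+13+8+3+19 = 66
… (46 more)
Milton → Hadley → Grove → Alder → Maris → Oak → Milton: 14+9+4+3+8+10 = 48  ← best
The minimum is 48.
One optimal route: Milton → Hadley → Grove → Alder → Maris → Oak → Milton (or its reverse).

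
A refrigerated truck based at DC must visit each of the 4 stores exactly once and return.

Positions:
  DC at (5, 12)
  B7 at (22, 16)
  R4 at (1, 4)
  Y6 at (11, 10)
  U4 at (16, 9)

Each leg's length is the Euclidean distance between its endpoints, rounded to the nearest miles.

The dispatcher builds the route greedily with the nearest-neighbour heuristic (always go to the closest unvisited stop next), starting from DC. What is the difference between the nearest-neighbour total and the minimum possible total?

From DC: Y6=6, R4=9, U4=11, B7=17 → choose Y6 (6).
From Y6: U4=5, R4=12, B7=13 → choose U4 (5).
From U4: B7=9, R4=16 → choose B7 (9).
From B7: R4=24 → choose R4 (24).
NN route DC → Y6 → U4 → B7 → R4 → DC costs 53.
Optimal: DC → B7 → U4 → Y6 → R4 → DC costs 52 (by enumerating all 12 distinct tours).
Excess = 53 − 52 = 1.

1 miles longer than the optimal tour.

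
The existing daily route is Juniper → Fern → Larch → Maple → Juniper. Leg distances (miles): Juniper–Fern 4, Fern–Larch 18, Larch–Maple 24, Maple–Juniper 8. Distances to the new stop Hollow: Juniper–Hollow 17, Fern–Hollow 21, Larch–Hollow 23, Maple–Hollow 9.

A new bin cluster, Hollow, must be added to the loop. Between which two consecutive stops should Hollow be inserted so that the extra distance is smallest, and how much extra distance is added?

Insertion cost between consecutive stops i–j is d(i,Hollow) + d(Hollow,j) − d(i,j):
  between Juniper and Fern: 17 + 21 − 4 = 34
  between Fern and Larch: 21 + 23 − 18 = 26
  between Larch and Maple: 23 + 9 − 24 = 8
  between Maple and Juniper: 9 + 17 − 8 = 18
Cheapest insertion is between Larch and Maple, adding 8.
New total = 54 + 8 = 62.

Minimum extra distance: 8 miles, inserting Hollow between Larch and Maple.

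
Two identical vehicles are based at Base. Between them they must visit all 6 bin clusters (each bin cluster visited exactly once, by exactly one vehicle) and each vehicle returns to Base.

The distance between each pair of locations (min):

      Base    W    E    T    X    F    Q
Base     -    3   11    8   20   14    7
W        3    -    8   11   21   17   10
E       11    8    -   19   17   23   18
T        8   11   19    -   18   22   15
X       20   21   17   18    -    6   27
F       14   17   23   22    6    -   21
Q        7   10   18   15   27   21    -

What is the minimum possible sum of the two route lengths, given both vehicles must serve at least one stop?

There are 2^5 − 1 = 31 ways to divide the 6 stops into two non-empty groups. For each, the best each vehicle can do is its own shortest tour through its group:
  {W} + {E, T, X, F, Q}: 6 + 78 = 84
  {E} + {W, T, X, F, Q}: 22 + 66 = 88
  {W, E} + {T, X, F, Q}: 22 + 60 = 82
  {T} + {W, E, X, F, Q}: 16 + 62 = 78
  {W, T} + {E, X, F, Q}: 22 + 62 = 84
  {E, T} + {W, X, F, Q}: 38 + 58 = 96
  … (31 splits in total)
Best: vehicle 1 Base → T → Base = 16; vehicle 2 Base → W → E → X → F → Q → Base = 62; combined 78.

Minimum combined distance: 78 min.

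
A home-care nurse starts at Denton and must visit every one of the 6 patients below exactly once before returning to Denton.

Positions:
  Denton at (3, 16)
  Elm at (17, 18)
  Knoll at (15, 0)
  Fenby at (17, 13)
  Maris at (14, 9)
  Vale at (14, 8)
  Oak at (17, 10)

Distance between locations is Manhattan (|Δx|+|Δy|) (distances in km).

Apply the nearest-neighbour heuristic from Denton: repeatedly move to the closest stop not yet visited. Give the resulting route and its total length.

Nearest-neighbour total = 66 km; route Denton → Elm → Fenby → Oak → Maris → Vale → Knoll → Denton.

At Denton the remaining stops are Elm 16, Fenby 17, Maris 18, Vale 19, Oak 20, Knoll 28; go to Elm.
At Elm the remaining stops are Fenby 5, Oak 8, Maris 12, Vale 13, Knoll 20; go to Fenby.
At Fenby the remaining stops are Oak 3, Maris 7, Vale 8, Knoll 15; go to Oak.
At Oak the remaining stops are Maris 4, Vale 5, Knoll 12; go to Maris.
At Maris the remaining stops are Vale 1, Knoll 10; go to Vale.
At Vale the remaining stops are Knoll 9; go to Knoll.
Return Knoll→Denton: 28.
Total = 16 + 5 + 3 + 4 + 1 + 9 + 28 = 66.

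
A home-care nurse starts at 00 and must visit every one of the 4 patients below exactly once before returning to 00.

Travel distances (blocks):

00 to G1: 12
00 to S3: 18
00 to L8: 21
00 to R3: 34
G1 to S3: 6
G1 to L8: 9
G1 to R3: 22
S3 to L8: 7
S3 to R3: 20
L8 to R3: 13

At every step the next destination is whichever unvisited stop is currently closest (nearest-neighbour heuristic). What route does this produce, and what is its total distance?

Total distance 72 blocks via the nearest-neighbour route 00 → G1 → S3 → L8 → R3 → 00.

From 00: distances to unvisited — G1=12, S3=18, L8=21, R3=34. Nearest is G1 (12).
From G1: distances to unvisited — S3=6, L8=9, R3=22. Nearest is S3 (6).
From S3: distances to unvisited — L8=7, R3=20. Nearest is L8 (7).
From L8: distances to unvisited — R3=13. Nearest is R3 (13).
Return R3→00: 34.
Total = 12 + 6 + 7 + 13 + 34 = 72.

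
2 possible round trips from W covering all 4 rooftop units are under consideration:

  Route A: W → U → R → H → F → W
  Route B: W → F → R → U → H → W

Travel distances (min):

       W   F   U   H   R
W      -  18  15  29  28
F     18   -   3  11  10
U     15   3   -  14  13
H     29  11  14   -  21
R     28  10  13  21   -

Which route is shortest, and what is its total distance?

Route A: 15 + 13 + 21 + 11 + 18 = 78
Route B: 18 + 10 + 13 + 14 + 29 = 84

Shortest is Route A, total 78 min.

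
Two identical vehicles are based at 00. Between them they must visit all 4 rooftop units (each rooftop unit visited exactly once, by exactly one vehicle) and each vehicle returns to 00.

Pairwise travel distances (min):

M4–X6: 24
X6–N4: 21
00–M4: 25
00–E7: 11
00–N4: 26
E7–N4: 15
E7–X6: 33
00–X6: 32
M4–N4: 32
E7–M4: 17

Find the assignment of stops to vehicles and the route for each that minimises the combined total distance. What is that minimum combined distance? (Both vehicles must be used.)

Try each way of splitting the stops between the two vehicles (each non-empty) and, for each split, find the best tour for each vehicle:
  {E7} + {M4, X6, N4}: 22 + 96 = 118
  {M4} + {E7, X6, N4}: 50 + 79 = 129
  {E7, M4} + {X6, N4}: 53 + 79 = 132
  {X6} + {E7, M4, N4}: 64 + 83 = 147
  {E7, X6} + {M4, N4}: 76 + 83 = 159
  {M4, X6} + {E7, N4}: 81 + 52 = 133
  … (7 splits in total)
Best: vehicle 1 00 → E7 → 00 = 22; vehicle 2 00 → M4 → X6 → N4 → 00 = 96; combined 118.

Minimum combined distance: 118 min.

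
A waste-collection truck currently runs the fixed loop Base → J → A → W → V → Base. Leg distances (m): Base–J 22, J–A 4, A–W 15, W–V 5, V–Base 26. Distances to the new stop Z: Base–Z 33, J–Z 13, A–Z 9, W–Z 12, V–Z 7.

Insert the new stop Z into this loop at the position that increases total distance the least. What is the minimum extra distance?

Insertion cost between consecutive stops i–j is d(i,Z) + d(Z,j) − d(i,j):
  between Base and J: 33 + 13 − 22 = 24
  between J and A: 13 + 9 − 4 = 18
  between A and W: 9 + 12 − 15 = 6
  between W and V: 12 + 7 − 5 = 14
  between V and Base: 7 + 33 − 26 = 14
Cheapest insertion is between A and W, adding 6.
New total = 72 + 6 = 78.

+6 m — insert Z between A and W.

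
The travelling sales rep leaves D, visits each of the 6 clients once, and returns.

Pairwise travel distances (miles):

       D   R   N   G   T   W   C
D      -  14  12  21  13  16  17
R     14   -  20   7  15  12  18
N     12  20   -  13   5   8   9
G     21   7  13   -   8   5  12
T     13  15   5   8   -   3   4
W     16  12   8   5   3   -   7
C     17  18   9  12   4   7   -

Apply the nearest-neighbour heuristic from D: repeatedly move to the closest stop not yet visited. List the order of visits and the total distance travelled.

Nearest-neighbour total = 67 miles; route D → N → T → W → G → R → C → D.

D → [N:12 / T:13 / R:14 / W:16 / C:17 / G:21] → N (12)
N → [T:5 / W:8 / C:9 / G:13 / R:20] → T (5)
T → [W:3 / C:4 / G:8 / R:15] → W (3)
W → [G:5 / C:7 / R:12] → G (5)
G → [R:7 / C:12] → R (7)
R → [C:18] → C (18)
Return C→D: 17.
Total = 12 + 5 + 3 + 5 + 7 + 18 + 17 = 67.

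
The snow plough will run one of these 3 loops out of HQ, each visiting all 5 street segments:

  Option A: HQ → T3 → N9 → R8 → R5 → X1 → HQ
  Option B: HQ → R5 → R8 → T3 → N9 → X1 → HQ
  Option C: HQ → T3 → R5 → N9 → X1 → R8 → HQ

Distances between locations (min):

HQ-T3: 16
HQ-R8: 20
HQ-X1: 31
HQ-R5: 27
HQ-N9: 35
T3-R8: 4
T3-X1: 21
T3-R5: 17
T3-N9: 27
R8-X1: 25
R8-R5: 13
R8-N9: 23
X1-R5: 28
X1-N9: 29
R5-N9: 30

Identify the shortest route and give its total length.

Option A: 16 + 27 + 23 + 13 + 28 + 31 = 138
Option B: 27 + 13 + 4 + 27 + 29 + 31 = 131
Option C: 16 + 17 + 30 + 29 + 25 + 20 = 137

131 min — Option B is the shortest.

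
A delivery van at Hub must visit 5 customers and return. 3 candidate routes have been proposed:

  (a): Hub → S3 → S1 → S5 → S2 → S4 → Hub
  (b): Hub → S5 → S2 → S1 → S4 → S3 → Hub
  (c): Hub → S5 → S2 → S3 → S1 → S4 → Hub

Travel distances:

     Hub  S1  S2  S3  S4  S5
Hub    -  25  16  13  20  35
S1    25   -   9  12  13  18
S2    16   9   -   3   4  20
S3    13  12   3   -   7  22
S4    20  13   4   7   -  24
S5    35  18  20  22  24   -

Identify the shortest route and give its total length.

(a): 13 + 12 + 18 + 20 + 4 + 20 = 87
(b): 35 + 20 + 9 + 13 + 7 + 13 = 97
(c): 35 + 20 + 3 + 12 + 13 + 20 = 103

87 — (a) is the shortest.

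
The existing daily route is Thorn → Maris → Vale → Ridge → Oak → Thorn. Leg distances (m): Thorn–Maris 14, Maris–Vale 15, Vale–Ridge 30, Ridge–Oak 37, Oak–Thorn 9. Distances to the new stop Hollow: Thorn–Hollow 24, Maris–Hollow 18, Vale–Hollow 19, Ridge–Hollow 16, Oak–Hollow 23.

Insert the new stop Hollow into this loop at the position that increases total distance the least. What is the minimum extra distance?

Insertion cost between consecutive stops i–j is d(i,Hollow) + d(Hollow,j) − d(i,j):
  between Thorn and Maris: 24 + 18 − 14 = 28
  between Maris and Vale: 18 + 19 − 15 = 22
  between Vale and Ridge: 19 + 16 − 30 = 5
  between Ridge and Oak: 16 + 23 − 37 = 2
  between Oak and Thorn: 23 + 24 − 9 = 38
Cheapest insertion is between Ridge and Oak, adding 2.
New total = 105 + 2 = 107.

Minimum extra distance: 2 m, inserting Hollow between Ridge and Oak.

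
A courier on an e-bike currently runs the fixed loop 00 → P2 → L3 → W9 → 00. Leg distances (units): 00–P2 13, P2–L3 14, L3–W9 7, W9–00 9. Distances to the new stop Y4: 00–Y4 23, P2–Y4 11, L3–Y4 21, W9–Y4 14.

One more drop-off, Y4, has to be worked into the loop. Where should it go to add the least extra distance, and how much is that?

Minimum extra distance: 18, inserting Y4 between P2 and L3.

Insertion cost between consecutive stops i–j is d(i,Y4) + d(Y4,j) − d(i,j):
  between 00 and P2: 23 + 11 − 13 = 21
  between P2 and L3: 11 + 21 − 14 = 18
  between L3 and W9: 21 + 14 − 7 = 28
  between W9 and 00: 14 + 23 − 9 = 28
Cheapest insertion is between P2 and L3, adding 18.
New total = 43 + 18 = 61.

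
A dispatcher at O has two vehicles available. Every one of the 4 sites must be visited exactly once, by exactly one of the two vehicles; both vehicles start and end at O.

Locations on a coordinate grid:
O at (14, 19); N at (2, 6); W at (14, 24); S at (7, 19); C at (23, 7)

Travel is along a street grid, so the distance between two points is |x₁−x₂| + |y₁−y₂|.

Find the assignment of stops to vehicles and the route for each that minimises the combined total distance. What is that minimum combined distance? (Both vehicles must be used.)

There are 2^3 − 1 = 7 ways to divide the 4 stops into two non-empty groups. For each, the best each vehicle can do is its own shortest tour through its group:
  {N} + {W, S, C}: 50 + 66 = 116
  {W} + {N, S, C}: 10 + 68 = 78
  {N, W} + {S, C}: 60 + 56 = 116
  {S} + {N, W, C}: 14 + 78 = 92
  {N, S} + {W, C}: 50 + 52 = 102
  {W, S} + {N, C}: 24 + 68 = 92
  … (7 splits in total)
Best: vehicle 1 O → W → O = 10; vehicle 2 O → S → N → C → O = 68; combined 78.

Minimum combined distance: 78.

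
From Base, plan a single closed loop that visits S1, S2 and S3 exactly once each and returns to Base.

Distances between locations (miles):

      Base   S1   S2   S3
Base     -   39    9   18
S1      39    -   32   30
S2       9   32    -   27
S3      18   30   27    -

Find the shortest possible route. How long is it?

Base - S1 - S2 - S3 - Base: 39+32+27+18 = 116
Base - S1 - S3 - S2 - Base: 39+30+27+9 = 105
Base - S2 - S1 - S3 - Base: 9+32+30+18 = 89
The minimum is 89.
One optimal route: Base → S2 → S1 → S3 → Base (or its reverse).

Minimum total distance: 89 miles.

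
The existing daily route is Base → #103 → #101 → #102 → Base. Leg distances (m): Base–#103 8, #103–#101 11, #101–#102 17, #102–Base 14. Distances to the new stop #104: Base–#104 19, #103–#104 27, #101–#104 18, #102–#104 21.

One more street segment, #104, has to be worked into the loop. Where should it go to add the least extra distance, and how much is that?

Adding 22 m by placing #104 on the #101–#102 leg.

Insertion cost between consecutive stops i–j is d(i,#104) + d(#104,j) − d(i,j):
  between Base and #103: 19 + 27 − 8 = 38
  between #103 and #101: 27 + 18 − 11 = 34
  between #101 and #102: 18 + 21 − 17 = 22
  between #102 and Base: 21 + 19 − 14 = 26
Cheapest insertion is between #101 and #102, adding 22.
New total = 50 + 22 = 72.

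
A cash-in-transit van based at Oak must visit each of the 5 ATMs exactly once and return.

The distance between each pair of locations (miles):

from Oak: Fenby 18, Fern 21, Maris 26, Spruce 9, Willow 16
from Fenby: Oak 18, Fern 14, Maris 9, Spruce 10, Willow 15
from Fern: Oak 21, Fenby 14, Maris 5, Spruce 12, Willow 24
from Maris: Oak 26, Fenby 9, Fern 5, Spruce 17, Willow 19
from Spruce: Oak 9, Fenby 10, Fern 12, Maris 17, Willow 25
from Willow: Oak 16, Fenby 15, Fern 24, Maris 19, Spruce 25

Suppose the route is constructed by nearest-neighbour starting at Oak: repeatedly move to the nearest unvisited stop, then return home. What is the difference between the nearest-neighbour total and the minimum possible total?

7 miles longer than the optimal tour.

Oak: Spruce=9, Willow=16, Fenby=18, Fern=21, Maris=26 ⇒ Spruce
Spruce: Fenby=10, Fern=12, Maris=17, Willow=25 ⇒ Fenby
Fenby: Maris=9, Fern=14, Willow=15 ⇒ Maris
Maris: Fern=5, Willow=19 ⇒ Fern
Fern: Willow=24 ⇒ Willow
NN route Oak → Spruce → Fenby → Maris → Fern → Willow → Oak costs 73.
Optimal: Oak → Spruce → Fern → Maris → Fenby → Willow → Oak costs 66 (by enumerating all 60 distinct tours).
Excess = 73 − 66 = 7.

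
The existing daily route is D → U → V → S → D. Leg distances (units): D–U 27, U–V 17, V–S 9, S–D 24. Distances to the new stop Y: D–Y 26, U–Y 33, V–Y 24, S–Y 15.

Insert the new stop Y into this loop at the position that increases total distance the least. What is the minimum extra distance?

Insertion cost between consecutive stops i–j is d(i,Y) + d(Y,j) − d(i,j):
  between D and U: 26 + 33 − 27 = 32
  between U and V: 33 + 24 − 17 = 40
  between V and S: 24 + 15 − 9 = 30
  between S and D: 15 + 26 − 24 = 17
Cheapest insertion is between S and D, adding 17.
New total = 77 + 17 = 94.

+17 — insert Y between S and D.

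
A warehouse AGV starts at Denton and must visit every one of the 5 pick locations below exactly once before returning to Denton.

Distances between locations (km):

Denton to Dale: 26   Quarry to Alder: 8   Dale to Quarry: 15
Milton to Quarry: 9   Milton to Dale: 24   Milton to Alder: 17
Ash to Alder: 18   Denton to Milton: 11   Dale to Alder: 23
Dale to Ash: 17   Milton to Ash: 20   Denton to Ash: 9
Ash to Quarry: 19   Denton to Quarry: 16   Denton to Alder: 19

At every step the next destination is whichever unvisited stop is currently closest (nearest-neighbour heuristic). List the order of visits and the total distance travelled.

Denton → [Ash:9 / Milton:11 / Quarry:16 / Alder:19 / Dale:26] → Ash (9)
Ash → [Dale:17 / Alder:18 / Quarry:19 / Milton:20] → Dale (17)
Dale → [Quarry:15 / Alder:23 / Milton:24] → Quarry (15)
Quarry → [Alder:8 / Milton:9] → Alder (8)
Alder → [Milton:17] → Milton (17)
Return Milton→Denton: 11.
Total = 9 + 17 + 15 + 8 + 17 + 11 = 77.

Total distance 77 km via the nearest-neighbour route Denton → Ash → Dale → Quarry → Alder → Milton → Denton.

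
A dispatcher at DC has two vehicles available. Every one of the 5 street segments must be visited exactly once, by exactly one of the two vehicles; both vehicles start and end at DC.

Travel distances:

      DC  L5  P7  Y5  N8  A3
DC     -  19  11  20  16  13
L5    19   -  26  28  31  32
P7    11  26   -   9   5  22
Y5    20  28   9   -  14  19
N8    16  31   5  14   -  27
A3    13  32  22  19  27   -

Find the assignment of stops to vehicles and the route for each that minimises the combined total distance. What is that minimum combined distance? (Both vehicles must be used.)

Minimum combined distance: 100.

Check every non-empty split of the stops between the two vehicles; for each half take its own optimal tour:
  {L5} + {P7, Y5, N8, A3}: 38 + 62 = 100
  {P7} + {L5, Y5, N8, A3}: 22 + 96 = 118
  {L5, P7} + {Y5, N8, A3}: 56 + 62 = 118
  {Y5} + {L5, P7, N8, A3}: 40 + 90 = 130
  {L5, Y5} + {P7, N8, A3}: 67 + 56 = 123
  {P7, Y5} + {L5, N8, A3}: 40 + 90 = 130
  … (15 splits in total)
Best: vehicle 1 DC → L5 → DC = 38; vehicle 2 DC → P7 → N8 → Y5 → A3 → DC = 62; combined 100.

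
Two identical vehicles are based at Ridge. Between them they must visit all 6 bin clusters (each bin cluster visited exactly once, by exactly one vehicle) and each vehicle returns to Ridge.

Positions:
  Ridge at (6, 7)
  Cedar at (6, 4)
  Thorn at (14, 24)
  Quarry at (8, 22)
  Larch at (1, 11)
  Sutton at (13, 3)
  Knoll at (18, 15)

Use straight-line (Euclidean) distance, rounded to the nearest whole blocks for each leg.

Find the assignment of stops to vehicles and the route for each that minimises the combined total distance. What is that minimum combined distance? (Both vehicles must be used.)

There are 2^5 − 1 = 31 ways to divide the 6 stops into two non-empty groups. For each, the best each vehicle can do is its own shortest tour through its group:
  {Cedar} + {Thorn, Quarry, Larch, Sutton, Knoll}: 6 + 56 = 62
  {Thorn} + {Cedar, Quarry, Larch, Sutton, Knoll}: 38 + 54 = 92
  {Cedar, Thorn} + {Quarry, Larch, Sutton, Knoll}: 44 + 52 = 96
  {Quarry} + {Cedar, Thorn, Larch, Sutton, Knoll}: 30 + 57 = 87
  {Cedar, Quarry} + {Thorn, Larch, Sutton, Knoll}: 36 + 55 = 91
  {Thorn, Quarry} + {Cedar, Larch, Sutton, Knoll}: 40 + 46 = 86
  … (31 splits in total)
Best: vehicle 1 Ridge → Cedar → Ridge = 6; vehicle 2 Ridge → Larch → Quarry → Thorn → Knoll → Sutton → Ridge = 56; combined 62.

Minimum combined distance: 62 blocks.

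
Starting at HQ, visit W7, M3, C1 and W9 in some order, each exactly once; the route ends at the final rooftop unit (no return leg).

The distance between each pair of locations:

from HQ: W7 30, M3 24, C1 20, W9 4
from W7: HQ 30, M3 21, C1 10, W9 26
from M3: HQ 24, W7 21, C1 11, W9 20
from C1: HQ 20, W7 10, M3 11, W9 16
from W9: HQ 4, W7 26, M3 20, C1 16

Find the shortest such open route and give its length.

45 — the minimum one-way total.

There are 4! = 24 possible orderings.
HQ→W7→M3→C1→W9: 30+21+11+16 = 78
HQ→W7→M3→W9→C1: 30+21+20+16 = 87
HQ→W7→C1→M3→W9: 30+10+11+20 = 71
HQ→W7→C1→W9→M3: 30+10+16+20 = 76
HQ→W7→W9→M3→C1: 30+26+20+11 = 87
HQ→W7→W9→C1→M3: 30+26+16+11 = 83
HQ→M3→W7→C1→W9: 24+21+10+16 = 71
HQ→M3→W7→W9→C1: 24+21+26+16 = 87
HQ→M3→C1→W7→W9: 24+11+10+26 = 71
HQ→M3→C1→W9→W7: 24+11+16+26 = 77
HQ→M3→W9→W7→C1: 24+20+26+10 = 80
HQ→M3→W9→C1→W7: 24+20+16+10 = 70
HQ→C1→W7→M3→W9: 20+10+21+20 = 71
HQ→C1→W7→W9→M3: 20+10+26+20 = 76
… (10 more)
HQ→W9→M3→C1→W7: 4+20+11+10 = 45  ← best
The minimum is 45.
One shortest path: HQ → W9 → M3 → C1 → W7.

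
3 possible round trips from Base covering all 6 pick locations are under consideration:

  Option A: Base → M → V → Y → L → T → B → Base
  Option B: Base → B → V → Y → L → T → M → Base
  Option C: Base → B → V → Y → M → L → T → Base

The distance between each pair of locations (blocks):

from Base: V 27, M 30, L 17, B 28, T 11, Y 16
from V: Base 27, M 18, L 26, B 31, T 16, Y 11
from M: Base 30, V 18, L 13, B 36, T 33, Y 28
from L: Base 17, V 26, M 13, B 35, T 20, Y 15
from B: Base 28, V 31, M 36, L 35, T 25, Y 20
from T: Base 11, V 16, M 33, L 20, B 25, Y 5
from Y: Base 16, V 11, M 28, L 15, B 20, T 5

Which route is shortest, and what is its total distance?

Option A: 30 + 18 + 11 + 15 + 20 + 25 + 28 = 147
Option B: 28 + 31 + 11 + 15 + 20 + 33 + 30 = 168
Option C: 28 + 31 + 11 + 28 + 13 + 20 + 11 = 142

Shortest is Option C, total 142 blocks.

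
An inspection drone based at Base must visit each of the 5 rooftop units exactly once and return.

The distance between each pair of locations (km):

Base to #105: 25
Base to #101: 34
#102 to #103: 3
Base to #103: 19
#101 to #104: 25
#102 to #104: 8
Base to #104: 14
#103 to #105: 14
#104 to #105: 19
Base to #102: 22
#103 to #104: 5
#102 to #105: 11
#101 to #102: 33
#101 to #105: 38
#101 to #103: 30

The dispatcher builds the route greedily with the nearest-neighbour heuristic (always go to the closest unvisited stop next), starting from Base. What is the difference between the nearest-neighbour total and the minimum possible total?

From Base: #104=14, #103=19, #102=22, #105=25, #101=34 → choose #104 (14).
From #104: #103=5, #102=8, #105=19, #101=25 → choose #103 (5).
From #103: #102=3, #105=14, #101=30 → choose #102 (3).
From #102: #105=11, #101=33 → choose #105 (11).
From #105: #101=38 → choose #101 (38).
NN route Base → #104 → #103 → #102 → #105 → #101 → Base costs 105.
Optimal: Base → #101 → #104 → #103 → #102 → #105 → Base costs 103 (by enumerating all 60 distinct tours).
Excess = 105 − 103 = 2.

2 km longer than the optimal tour.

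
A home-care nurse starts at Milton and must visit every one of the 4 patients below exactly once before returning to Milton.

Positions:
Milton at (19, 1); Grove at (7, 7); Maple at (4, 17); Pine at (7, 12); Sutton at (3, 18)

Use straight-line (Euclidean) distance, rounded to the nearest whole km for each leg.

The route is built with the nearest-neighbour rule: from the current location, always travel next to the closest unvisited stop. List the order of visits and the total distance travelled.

At Milton the remaining stops are Grove 13, Pine 16, Maple 22, Sutton 23; go to Grove.
At Grove the remaining stops are Pine 5, Maple 10, Sutton 12; go to Pine.
At Pine the remaining stops are Maple 6, Sutton 7; go to Maple.
At Maple the remaining stops are Sutton 1; go to Sutton.
Return Sutton→Milton: 23.
Total = 13 + 5 + 6 + 1 + 23 = 48.

48 km along Milton → Grove → Pine → Maple → Sutton → Milton.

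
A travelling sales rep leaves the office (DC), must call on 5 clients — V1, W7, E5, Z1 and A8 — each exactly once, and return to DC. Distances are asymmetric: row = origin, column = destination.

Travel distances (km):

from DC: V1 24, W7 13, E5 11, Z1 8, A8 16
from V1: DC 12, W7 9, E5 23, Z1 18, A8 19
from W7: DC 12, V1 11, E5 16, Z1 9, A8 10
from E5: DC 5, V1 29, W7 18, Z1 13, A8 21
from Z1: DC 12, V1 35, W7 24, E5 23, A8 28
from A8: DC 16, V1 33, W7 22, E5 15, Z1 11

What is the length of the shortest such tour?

82 km — the shortest possible round trip.

DC-V1-W7-E5-Z1-A8-DC: 24+9+16+13+28+16 = 106
DC-V1-W7-E5-A8-Z1-DC: 24+9+16+21+11+12 = 93
DC-V1-W7-Z1-E5-A8-DC: 24+9+9+23+21+16 = 102
DC-V1-W7-Z1-A8-E5-DC: 24+9+9+28+15+5 = 90
DC-V1-W7-A8-E5-Z1-DC: 24+9+10+15+13+12 = 83
DC-V1-W7-A8-Z1-E5-DC: 24+9+10+11+23+5 = 82
DC-V1-E5-W7-Z1-A8-DC: 24+23+18+9+28+16 = 118
DC-V1-E5-W7-A8-Z1-DC: 24+23+18+10+11+12 = 98
DC-V1-E5-Z1-W7-A8-DC: 24+23+13+24+10+16 = 110
DC-V1-E5-Z1-A8-W7-DC: 24+23+13+28+22+12 = 122
DC-V1-E5-A8-W7-Z1-DC: 24+23+21+22+9+12 = 111
DC-V1-E5-A8-Z1-W7-DC: 24+23+21+11+24+12 = 115
DC-V1-Z1-W7-E5-A8-DC: 24+18+24+16+21+16 = 119
DC-V1-Z1-W7-A8-E5-DC: 24+18+24+10+15+5 = 96
… (106 more)
The minimum is 82.
One optimal route: DC → V1 → W7 → A8 → Z1 → E5 → DC.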